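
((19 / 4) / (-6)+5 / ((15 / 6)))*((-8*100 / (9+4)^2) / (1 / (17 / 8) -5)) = 49300 / 39039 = 1.26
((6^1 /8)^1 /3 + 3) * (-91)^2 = 26913.25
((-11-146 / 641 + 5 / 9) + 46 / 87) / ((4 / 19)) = -16121633 / 334602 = -48.18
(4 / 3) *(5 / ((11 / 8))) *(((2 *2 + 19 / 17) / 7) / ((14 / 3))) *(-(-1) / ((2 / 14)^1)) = 6960 / 1309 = 5.32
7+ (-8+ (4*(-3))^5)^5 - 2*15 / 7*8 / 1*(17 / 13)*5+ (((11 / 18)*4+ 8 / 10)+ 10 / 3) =-3907103081841409324912128862399 / 4095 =-954115526701198858342400200.00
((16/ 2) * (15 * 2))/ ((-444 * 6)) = -10/ 111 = -0.09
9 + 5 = 14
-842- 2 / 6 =-2527 / 3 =-842.33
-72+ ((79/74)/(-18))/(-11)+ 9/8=-2076763/29304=-70.87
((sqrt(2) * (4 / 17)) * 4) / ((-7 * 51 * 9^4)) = -16 * sqrt(2) / 39818709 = -0.00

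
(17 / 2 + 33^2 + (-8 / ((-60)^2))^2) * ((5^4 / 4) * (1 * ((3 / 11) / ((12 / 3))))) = 222243751 / 19008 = 11692.12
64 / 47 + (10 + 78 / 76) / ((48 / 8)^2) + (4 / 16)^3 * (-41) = 528443 / 514368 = 1.03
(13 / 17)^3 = 2197 / 4913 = 0.45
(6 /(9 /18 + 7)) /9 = 4 /45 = 0.09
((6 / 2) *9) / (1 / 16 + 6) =432 / 97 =4.45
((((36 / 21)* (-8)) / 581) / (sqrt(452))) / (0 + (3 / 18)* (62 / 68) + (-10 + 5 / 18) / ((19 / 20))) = 0.00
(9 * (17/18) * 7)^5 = 23863536599/32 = 745735518.72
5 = 5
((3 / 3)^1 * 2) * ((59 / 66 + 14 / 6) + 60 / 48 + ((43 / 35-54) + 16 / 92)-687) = -1470.24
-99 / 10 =-9.90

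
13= 13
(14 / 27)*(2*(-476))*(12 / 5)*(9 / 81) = -53312 / 405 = -131.63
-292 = -292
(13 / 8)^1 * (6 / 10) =39 / 40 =0.98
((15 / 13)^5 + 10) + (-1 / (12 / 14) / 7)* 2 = 13045622 / 1113879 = 11.71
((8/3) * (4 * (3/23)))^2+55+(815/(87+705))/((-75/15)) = 23768021/418968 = 56.73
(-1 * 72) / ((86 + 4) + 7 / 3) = -216 / 277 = -0.78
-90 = -90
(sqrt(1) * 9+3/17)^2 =24336/289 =84.21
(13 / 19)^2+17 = 6306 / 361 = 17.47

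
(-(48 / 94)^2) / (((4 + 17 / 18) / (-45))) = 466560 / 196601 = 2.37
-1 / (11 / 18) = -18 / 11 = -1.64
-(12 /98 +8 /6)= -214 /147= -1.46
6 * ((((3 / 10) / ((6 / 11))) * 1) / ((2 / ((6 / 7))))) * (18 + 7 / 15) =9141 / 350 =26.12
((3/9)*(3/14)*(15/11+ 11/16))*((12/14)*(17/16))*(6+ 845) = 15667761/137984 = 113.55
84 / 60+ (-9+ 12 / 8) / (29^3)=1.40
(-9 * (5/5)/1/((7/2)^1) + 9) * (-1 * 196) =-1260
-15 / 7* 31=-465 / 7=-66.43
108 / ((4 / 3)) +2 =83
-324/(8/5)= -405/2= -202.50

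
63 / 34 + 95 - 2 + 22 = 3973 / 34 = 116.85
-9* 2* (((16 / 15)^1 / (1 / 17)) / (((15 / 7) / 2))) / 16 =-476 / 25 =-19.04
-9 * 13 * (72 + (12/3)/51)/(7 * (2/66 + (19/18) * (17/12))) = -340632864/431375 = -789.64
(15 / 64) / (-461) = -15 / 29504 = -0.00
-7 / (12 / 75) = -175 / 4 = -43.75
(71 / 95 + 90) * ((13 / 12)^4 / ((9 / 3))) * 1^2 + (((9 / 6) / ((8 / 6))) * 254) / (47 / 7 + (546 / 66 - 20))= -15.34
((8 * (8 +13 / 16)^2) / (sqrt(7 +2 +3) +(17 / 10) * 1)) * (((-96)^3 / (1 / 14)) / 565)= 261642866688 / 102943 -307815137280 * sqrt(3) / 102943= -2637465.30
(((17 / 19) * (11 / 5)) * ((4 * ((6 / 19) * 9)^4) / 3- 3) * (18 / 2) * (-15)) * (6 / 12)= -55268600805 / 4952198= -11160.42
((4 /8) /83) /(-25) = -1 /4150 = -0.00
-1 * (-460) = 460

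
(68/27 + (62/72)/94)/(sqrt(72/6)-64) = -51322/1295649-25661 * sqrt(3)/20730384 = -0.04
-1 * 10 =-10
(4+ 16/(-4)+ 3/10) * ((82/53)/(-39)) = -41/3445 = -0.01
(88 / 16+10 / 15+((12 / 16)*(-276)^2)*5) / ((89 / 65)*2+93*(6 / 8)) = 222819610 / 56541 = 3940.85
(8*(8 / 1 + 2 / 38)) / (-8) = -153 / 19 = -8.05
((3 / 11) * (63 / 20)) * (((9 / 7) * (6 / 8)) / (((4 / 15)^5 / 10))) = 553584375 / 90112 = 6143.29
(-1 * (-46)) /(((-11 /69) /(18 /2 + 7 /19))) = -564972 /209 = -2703.22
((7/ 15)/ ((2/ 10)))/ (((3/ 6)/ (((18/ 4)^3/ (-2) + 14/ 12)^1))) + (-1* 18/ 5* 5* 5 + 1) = -21325/ 72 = -296.18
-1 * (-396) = 396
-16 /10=-8 /5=-1.60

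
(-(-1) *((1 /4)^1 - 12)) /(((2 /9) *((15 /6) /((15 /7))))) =-1269 /28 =-45.32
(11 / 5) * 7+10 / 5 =87 / 5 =17.40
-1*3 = -3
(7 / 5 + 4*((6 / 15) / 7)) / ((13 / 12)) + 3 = 2049 / 455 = 4.50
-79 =-79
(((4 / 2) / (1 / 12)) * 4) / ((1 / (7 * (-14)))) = -9408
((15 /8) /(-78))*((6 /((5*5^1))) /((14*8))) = -3 /58240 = -0.00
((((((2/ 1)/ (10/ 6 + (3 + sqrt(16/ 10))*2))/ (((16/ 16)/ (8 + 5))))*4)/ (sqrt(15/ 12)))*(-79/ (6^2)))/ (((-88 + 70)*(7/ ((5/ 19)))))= -41080*sqrt(2)/ 2821329 + 236210*sqrt(5)/ 8463987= 0.04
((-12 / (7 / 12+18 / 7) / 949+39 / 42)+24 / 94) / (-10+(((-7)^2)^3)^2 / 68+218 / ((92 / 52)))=152680456882 / 26339804188246132675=0.00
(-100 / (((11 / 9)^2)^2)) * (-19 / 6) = 2077650 / 14641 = 141.91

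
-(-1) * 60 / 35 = 12 / 7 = 1.71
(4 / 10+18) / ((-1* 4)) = -23 / 5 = -4.60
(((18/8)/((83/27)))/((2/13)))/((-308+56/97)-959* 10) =-23571/49036400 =-0.00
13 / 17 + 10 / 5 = 47 / 17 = 2.76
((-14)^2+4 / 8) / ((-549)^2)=131 / 200934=0.00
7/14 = 0.50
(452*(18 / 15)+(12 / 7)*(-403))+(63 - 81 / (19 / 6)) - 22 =-133.04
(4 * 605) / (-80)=-121 / 4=-30.25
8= 8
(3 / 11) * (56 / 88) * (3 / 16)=63 / 1936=0.03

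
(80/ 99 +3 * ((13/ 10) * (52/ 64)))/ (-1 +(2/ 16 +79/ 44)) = 62993/ 14580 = 4.32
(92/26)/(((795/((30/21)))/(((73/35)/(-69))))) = -292/1519245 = -0.00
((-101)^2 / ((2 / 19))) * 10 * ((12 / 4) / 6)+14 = 969123 / 2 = 484561.50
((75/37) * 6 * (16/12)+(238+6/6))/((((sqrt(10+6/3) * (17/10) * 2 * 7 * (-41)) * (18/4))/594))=-9.97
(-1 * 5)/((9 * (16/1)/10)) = -25/72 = -0.35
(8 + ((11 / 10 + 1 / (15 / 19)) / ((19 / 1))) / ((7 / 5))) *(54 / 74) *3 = 174285 / 9842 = 17.71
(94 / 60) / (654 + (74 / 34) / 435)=23171 / 9672734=0.00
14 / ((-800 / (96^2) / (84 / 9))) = -37632 / 25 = -1505.28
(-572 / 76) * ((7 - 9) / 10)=143 / 95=1.51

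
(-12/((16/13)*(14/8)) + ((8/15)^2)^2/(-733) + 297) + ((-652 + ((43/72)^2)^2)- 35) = -34079825485544597/86181096960000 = -395.44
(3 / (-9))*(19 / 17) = -19 / 51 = -0.37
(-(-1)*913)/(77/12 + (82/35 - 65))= -383460/23621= -16.23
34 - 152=-118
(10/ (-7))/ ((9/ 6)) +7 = 127/ 21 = 6.05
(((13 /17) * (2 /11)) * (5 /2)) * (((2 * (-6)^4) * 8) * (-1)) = -1347840 /187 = -7207.70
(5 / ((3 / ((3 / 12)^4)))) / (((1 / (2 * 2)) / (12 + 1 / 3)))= 185 / 576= 0.32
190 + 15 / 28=5335 / 28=190.54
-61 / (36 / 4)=-61 / 9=-6.78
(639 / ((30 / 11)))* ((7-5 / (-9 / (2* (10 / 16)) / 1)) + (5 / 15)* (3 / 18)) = 72633 / 40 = 1815.82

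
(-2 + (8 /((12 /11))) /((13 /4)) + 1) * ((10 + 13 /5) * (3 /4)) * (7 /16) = 5.19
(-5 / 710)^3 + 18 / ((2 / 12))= 309235103 / 2863288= 108.00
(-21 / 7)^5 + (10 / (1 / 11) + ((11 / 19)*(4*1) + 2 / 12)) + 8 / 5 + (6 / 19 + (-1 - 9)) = -79003 / 570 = -138.60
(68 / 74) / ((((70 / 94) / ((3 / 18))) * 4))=799 / 15540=0.05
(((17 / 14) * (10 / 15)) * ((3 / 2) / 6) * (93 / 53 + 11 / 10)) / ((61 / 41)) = 1054561 / 2715720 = 0.39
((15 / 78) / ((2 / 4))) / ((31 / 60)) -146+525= 153037 / 403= 379.74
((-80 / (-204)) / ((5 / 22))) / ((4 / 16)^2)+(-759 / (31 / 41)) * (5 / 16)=-7236977 / 25296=-286.09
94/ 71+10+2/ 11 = 8986/ 781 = 11.51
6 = 6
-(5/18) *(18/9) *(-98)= 490/9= 54.44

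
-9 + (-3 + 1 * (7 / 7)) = -11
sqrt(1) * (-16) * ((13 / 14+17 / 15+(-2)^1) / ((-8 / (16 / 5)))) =208 / 525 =0.40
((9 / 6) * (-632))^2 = 898704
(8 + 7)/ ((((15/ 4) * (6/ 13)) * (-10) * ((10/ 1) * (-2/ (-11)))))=-143/ 300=-0.48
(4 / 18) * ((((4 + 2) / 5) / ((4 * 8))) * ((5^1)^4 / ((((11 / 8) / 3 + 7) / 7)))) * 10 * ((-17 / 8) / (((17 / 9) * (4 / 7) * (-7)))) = 39375 / 2864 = 13.75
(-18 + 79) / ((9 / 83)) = 5063 / 9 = 562.56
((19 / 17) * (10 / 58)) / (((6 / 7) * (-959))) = -0.00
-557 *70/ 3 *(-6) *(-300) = -23394000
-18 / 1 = -18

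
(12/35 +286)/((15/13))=130286/525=248.16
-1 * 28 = -28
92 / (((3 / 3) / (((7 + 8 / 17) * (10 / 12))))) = 29210 / 51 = 572.75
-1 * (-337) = 337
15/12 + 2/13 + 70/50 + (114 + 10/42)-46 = 387889/5460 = 71.04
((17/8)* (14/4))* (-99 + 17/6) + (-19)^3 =-727127/96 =-7574.24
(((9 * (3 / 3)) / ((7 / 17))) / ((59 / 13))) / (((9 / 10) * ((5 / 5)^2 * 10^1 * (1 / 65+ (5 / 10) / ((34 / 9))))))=3.62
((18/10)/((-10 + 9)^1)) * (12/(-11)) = 108/55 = 1.96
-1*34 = -34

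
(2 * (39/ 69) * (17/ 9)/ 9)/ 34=13/ 1863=0.01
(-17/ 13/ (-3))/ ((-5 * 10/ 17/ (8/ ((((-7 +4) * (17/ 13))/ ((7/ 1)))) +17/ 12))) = 44591/ 23400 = 1.91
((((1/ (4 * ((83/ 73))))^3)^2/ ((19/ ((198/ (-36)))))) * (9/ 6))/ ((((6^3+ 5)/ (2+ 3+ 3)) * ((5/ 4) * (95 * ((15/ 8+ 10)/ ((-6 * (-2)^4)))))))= 14982088402611/ 123897242156822897750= 0.00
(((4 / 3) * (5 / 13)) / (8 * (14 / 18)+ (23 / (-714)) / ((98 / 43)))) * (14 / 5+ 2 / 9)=12688256 / 50823903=0.25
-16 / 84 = -4 / 21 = -0.19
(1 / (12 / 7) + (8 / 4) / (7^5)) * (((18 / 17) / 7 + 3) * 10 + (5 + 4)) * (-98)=-189100511 / 81634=-2316.44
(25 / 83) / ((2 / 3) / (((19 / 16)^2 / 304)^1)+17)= 1425 / 760363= 0.00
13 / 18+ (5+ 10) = 283 / 18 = 15.72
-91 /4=-22.75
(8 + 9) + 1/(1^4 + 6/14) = 177/10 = 17.70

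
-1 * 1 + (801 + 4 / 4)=801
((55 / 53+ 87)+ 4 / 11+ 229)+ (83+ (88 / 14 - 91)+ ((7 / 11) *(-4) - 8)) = 1245283 / 4081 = 305.14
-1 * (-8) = 8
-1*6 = -6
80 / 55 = 16 / 11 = 1.45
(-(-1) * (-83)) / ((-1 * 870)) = 83 / 870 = 0.10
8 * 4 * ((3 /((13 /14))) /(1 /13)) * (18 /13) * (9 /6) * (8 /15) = 96768 /65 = 1488.74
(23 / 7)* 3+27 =258 / 7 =36.86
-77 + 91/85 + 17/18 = -114727/1530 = -74.98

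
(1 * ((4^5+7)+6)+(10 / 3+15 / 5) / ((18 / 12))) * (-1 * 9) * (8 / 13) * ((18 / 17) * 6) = -8096544 / 221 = -36635.95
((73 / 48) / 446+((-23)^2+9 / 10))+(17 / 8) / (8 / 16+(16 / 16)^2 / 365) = 20982601787 / 39283680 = 534.13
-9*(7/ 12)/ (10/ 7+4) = -147/ 152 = -0.97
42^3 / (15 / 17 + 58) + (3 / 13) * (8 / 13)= 2339328 / 1859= 1258.38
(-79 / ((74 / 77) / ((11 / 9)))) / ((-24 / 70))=2341955 / 7992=293.04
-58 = -58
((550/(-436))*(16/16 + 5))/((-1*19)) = 825/2071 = 0.40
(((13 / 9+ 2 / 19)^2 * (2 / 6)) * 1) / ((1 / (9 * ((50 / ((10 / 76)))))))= 1404500 / 513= 2737.82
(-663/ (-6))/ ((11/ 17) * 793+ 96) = 3757/ 20710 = 0.18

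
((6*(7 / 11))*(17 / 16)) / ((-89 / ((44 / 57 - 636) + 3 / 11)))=47375923 / 1636888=28.94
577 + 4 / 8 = 1155 / 2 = 577.50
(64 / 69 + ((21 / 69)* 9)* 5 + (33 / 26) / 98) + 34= 8550817 / 175812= 48.64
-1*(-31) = 31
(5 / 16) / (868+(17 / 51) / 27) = 405 / 1124944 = 0.00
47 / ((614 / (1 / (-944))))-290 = -168088687 / 579616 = -290.00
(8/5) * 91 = 728/5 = 145.60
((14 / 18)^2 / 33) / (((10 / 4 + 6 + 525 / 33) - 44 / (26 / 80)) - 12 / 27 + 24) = -0.00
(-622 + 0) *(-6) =3732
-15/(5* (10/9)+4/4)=-135/59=-2.29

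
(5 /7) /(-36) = -5 /252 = -0.02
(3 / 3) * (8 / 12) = 0.67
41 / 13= 3.15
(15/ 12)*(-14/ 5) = -7/ 2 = -3.50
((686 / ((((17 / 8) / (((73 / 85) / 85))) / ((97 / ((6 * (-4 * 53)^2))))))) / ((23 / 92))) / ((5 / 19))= 92293754 / 5175231375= 0.02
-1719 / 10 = -171.90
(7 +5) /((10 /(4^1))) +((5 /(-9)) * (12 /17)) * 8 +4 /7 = 3988 /1785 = 2.23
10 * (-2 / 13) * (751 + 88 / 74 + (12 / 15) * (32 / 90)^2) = -1127307052 / 974025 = -1157.37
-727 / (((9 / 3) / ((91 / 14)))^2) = -122863 / 36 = -3412.86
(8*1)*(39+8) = 376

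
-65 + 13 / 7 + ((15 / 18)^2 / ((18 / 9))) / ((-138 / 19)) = -4395037 / 69552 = -63.19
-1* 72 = -72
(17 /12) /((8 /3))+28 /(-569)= 8777 /18208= 0.48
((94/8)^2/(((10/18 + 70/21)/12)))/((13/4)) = 59643/455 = 131.08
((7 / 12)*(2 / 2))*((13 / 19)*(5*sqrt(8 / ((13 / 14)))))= 35*sqrt(91) / 57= 5.86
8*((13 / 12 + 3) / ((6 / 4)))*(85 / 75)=3332 / 135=24.68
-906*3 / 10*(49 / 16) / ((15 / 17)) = -377349 / 400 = -943.37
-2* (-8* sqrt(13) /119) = 16* sqrt(13) /119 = 0.48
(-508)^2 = 258064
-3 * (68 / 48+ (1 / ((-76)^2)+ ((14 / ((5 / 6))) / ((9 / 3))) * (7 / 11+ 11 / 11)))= -10083617 / 317680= -31.74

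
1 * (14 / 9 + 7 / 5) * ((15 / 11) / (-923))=-0.00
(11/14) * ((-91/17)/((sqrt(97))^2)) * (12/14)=-429/11543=-0.04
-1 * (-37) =37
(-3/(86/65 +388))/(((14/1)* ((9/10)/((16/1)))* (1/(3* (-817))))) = 2124200/88571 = 23.98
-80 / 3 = -26.67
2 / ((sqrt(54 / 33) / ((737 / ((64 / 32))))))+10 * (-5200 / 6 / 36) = -6500 / 27+737 * sqrt(22) / 6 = 335.40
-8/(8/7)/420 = -1/60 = -0.02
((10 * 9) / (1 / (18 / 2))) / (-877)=-810 / 877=-0.92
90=90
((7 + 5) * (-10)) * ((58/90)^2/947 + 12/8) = -23018828/127845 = -180.05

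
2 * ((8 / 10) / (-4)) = -2 / 5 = -0.40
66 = 66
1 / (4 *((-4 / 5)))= -5 / 16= -0.31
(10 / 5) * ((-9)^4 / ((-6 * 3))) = -729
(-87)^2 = 7569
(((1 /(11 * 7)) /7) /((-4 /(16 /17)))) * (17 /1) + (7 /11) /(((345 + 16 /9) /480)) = 1469276 /1682219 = 0.87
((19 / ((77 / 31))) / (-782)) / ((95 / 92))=-62 / 6545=-0.01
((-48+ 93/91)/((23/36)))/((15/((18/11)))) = -184680/23023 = -8.02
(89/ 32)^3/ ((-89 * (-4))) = 7921/ 131072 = 0.06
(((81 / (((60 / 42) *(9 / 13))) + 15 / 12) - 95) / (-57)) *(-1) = -79 / 380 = -0.21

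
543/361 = 1.50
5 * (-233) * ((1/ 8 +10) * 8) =-94365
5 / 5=1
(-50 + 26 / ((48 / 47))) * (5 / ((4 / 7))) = -20615 / 96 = -214.74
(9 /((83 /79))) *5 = 3555 /83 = 42.83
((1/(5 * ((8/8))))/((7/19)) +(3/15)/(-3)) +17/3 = 6.14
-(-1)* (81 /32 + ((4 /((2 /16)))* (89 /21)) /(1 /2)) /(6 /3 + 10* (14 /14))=183973 /8064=22.81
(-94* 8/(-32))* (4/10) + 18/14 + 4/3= 1262/105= 12.02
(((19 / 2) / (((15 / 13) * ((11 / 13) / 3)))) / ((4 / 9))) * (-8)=-525.44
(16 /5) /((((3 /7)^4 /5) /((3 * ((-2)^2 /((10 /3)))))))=76832 /45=1707.38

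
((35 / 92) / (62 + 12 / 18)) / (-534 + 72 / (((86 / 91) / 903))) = 35 / 393553184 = 0.00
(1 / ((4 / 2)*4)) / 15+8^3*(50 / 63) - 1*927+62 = -1155779 / 2520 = -458.64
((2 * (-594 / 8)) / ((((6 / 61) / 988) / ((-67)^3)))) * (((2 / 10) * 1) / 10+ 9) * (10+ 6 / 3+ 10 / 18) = 2540381064259753 / 50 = 50807621285195.06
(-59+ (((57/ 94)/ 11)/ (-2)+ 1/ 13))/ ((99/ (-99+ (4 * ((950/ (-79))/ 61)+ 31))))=131339533717/ 3206461401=40.96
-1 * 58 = -58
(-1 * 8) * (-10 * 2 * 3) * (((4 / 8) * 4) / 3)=320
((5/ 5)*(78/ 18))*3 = 13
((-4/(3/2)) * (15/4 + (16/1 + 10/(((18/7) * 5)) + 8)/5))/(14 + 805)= -3134/110565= -0.03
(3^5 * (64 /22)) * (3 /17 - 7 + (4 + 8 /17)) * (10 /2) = -1555200 /187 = -8316.58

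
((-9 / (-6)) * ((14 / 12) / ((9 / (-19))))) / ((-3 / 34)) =2261 / 54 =41.87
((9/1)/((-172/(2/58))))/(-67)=9/334196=0.00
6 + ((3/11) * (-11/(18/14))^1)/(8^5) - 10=-393223/98304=-4.00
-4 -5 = -9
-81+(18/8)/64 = -20727/256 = -80.96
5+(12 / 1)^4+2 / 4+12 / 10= 207427 / 10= 20742.70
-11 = -11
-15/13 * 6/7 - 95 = -8735/91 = -95.99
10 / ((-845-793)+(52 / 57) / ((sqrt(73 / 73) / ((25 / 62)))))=-8835 / 1446848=-0.01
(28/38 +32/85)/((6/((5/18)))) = 899/17442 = 0.05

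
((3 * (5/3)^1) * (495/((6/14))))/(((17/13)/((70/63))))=4906.86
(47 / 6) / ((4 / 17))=799 / 24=33.29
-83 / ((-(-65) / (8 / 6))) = -332 / 195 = -1.70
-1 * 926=-926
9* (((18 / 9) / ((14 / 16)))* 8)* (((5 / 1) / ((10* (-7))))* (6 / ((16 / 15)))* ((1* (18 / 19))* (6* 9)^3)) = -9863910.29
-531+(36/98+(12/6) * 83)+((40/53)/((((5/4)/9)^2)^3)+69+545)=855322447587/8115625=105392.06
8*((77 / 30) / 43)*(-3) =-308 / 215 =-1.43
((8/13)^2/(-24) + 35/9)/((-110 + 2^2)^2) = 5891/17089956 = 0.00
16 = 16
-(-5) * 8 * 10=400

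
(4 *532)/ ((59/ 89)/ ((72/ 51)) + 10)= 239232/ 1177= 203.26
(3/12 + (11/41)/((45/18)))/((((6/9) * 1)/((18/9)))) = 1.07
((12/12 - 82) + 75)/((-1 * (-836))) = -3/418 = -0.01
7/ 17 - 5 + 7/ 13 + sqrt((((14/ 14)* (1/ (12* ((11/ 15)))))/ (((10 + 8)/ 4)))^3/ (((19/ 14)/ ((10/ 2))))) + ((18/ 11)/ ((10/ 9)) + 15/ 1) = 25* sqrt(1463)/ 124146 + 151001/ 12155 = 12.43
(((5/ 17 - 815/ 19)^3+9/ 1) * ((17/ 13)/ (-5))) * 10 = 5209964183194/ 25769263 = 202177.46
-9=-9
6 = 6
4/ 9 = 0.44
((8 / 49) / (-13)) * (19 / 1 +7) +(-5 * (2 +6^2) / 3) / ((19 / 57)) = -9326 / 49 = -190.33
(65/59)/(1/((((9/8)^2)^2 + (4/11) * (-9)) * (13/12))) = -21205275/10633216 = -1.99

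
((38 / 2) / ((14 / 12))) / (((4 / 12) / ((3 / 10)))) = 513 / 35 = 14.66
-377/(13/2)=-58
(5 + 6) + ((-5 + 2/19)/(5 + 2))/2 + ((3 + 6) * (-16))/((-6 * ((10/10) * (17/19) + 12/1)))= 116483/9310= 12.51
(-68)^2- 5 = 4619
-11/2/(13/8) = -44/13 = -3.38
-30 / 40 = -3 / 4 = -0.75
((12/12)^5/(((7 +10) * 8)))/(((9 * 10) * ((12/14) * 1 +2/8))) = 7/94860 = 0.00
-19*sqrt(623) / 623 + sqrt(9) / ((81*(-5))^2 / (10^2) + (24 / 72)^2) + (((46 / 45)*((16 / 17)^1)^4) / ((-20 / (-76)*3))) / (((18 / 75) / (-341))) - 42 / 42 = -577109080220881 / 399505414653 - 19*sqrt(623) / 623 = -1445.32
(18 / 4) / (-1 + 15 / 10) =9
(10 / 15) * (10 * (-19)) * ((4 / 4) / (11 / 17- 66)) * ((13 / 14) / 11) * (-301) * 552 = -332224880 / 12221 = -27184.75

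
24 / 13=1.85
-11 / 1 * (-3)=33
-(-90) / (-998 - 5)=-90 / 1003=-0.09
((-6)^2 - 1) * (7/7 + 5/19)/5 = 168/19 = 8.84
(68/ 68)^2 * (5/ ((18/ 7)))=35/ 18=1.94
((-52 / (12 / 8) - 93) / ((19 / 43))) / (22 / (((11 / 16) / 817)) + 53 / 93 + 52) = -510539 / 46289339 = -0.01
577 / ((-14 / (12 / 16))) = -1731 / 56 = -30.91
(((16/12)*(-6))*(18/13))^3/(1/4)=-5436.48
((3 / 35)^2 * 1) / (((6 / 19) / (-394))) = -11229 / 1225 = -9.17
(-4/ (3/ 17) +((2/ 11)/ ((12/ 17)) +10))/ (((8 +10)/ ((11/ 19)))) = -91/ 228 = -0.40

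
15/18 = 5/6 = 0.83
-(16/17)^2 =-256/289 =-0.89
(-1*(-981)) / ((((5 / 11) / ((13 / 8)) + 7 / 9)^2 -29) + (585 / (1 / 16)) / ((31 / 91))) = 0.04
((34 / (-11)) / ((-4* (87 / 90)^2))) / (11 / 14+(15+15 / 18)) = 0.05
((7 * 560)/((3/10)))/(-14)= -2800/3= -933.33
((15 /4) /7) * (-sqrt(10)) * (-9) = 135 * sqrt(10) /28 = 15.25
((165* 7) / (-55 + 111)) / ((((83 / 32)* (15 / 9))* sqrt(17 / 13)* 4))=99* sqrt(221) / 1411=1.04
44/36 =11/9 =1.22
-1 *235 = -235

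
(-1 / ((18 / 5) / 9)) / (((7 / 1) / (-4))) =10 / 7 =1.43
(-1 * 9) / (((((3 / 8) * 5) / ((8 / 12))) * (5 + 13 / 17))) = -0.56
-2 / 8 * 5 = -5 / 4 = -1.25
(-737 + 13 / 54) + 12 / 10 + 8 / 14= -1389127 / 1890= -734.99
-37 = -37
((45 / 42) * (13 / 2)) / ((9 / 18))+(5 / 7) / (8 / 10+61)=8615 / 618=13.94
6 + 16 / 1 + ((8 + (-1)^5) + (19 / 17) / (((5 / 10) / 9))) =835 / 17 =49.12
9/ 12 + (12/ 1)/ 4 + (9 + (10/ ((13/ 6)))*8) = 2583/ 52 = 49.67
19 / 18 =1.06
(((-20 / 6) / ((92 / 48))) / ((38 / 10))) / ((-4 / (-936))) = -46800 / 437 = -107.09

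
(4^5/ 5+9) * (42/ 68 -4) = -24587/ 34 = -723.15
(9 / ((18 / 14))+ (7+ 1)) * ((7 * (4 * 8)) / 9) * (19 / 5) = 4256 / 3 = 1418.67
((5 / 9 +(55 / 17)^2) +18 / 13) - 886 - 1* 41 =-30925123 / 33813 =-914.59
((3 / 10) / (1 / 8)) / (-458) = -0.01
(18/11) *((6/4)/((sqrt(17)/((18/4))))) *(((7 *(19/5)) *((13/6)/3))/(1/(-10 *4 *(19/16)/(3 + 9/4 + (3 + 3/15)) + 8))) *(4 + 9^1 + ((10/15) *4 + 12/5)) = 65201787 *sqrt(17)/121550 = 2211.71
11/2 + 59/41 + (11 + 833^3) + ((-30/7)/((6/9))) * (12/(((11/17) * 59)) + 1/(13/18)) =2799206584129335/4842838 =578009544.02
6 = 6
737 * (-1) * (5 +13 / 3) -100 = -20936 / 3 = -6978.67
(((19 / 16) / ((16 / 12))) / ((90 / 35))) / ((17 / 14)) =931 / 3264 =0.29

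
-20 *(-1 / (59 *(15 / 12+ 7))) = 80 / 1947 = 0.04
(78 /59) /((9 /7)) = 182 /177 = 1.03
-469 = -469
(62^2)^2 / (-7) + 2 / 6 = -44329001 / 21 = -2110904.81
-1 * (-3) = 3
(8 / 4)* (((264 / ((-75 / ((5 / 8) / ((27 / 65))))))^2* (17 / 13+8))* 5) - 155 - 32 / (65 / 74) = 114645503 / 47385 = 2419.45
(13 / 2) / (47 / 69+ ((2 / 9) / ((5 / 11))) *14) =13455 / 15578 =0.86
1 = 1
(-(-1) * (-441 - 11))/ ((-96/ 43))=202.46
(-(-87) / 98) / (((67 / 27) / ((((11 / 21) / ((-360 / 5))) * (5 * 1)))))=-4785 / 367696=-0.01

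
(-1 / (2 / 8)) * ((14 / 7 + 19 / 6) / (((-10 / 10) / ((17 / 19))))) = 1054 / 57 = 18.49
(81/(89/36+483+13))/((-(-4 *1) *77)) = 0.00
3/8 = 0.38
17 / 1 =17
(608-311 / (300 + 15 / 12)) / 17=731396 / 20485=35.70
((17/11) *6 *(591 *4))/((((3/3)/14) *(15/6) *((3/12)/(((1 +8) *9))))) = 2187513216/55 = 39772967.56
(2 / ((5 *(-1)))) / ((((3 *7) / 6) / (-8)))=32 / 35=0.91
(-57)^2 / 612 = 361 / 68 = 5.31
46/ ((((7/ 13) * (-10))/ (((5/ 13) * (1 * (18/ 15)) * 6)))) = -828/ 35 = -23.66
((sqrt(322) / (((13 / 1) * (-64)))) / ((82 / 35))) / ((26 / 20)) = -175 * sqrt(322) / 443456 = -0.01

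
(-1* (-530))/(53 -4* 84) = -530/283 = -1.87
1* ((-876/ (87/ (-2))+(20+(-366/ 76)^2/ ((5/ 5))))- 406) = -14349659/ 41876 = -342.67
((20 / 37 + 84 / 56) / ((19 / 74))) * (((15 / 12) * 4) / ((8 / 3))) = 2265 / 152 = 14.90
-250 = -250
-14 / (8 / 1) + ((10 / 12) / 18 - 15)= -451 / 27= -16.70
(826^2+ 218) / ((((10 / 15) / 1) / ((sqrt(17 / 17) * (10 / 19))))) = 538811.05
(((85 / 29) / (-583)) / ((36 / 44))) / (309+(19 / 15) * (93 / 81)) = -0.00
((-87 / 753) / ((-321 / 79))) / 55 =2291 / 4431405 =0.00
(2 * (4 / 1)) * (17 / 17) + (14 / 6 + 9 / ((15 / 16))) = 299 / 15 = 19.93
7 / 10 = 0.70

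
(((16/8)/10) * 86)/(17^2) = 86/1445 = 0.06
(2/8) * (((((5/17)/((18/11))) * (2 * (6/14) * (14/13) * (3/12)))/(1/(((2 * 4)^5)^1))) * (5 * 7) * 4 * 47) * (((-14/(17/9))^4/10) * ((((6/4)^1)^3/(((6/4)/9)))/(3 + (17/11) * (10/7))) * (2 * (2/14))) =5548264606965104640/7401714541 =749591810.96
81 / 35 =2.31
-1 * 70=-70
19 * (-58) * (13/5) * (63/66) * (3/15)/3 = -50141/275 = -182.33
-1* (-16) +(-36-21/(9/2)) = -74/3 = -24.67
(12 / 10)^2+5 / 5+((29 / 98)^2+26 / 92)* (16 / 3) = 4.41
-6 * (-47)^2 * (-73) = 967542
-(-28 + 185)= -157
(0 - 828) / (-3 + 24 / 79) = 21804 / 71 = 307.10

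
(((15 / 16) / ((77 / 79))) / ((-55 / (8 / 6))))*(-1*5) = 0.12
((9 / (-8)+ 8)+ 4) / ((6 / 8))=29 / 2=14.50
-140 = -140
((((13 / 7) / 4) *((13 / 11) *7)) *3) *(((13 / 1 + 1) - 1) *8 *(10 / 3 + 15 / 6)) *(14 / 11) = 1076530 / 121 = 8896.94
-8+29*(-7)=-211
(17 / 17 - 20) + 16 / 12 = -53 / 3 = -17.67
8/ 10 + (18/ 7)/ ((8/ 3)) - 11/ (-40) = 571/ 280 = 2.04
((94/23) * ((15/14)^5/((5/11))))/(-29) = -78519375/179364304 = -0.44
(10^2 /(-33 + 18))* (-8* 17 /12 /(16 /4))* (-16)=-2720 /9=-302.22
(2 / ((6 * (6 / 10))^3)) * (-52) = -1625 / 729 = -2.23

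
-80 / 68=-20 / 17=-1.18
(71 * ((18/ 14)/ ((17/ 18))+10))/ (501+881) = 47996/ 82229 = 0.58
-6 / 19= -0.32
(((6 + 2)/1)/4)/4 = 1/2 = 0.50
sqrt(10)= 3.16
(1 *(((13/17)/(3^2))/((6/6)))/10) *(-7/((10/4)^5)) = -1456/2390625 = -0.00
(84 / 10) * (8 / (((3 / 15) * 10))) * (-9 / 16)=-189 / 10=-18.90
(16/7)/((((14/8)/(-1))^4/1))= 4096/16807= 0.24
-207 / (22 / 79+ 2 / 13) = -70863 / 148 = -478.80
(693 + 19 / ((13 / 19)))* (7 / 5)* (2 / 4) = 504.54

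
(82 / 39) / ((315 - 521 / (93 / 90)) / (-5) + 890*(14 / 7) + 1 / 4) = 10168 / 8792277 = 0.00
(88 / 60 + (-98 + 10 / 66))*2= -192.76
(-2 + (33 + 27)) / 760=0.08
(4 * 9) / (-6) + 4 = -2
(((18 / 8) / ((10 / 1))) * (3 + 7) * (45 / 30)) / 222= 9 / 592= 0.02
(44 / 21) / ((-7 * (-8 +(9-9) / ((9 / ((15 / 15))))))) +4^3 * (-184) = -11775.96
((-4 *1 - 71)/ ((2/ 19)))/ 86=-1425/ 172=-8.28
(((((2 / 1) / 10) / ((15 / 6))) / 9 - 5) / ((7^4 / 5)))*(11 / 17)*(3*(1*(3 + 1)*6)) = -98824 / 204085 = -0.48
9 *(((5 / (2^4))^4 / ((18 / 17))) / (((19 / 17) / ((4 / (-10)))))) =-36125 / 1245184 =-0.03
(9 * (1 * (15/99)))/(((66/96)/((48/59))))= 11520/7139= 1.61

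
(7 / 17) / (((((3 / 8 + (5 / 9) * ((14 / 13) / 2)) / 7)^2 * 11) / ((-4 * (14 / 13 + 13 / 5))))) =-22098375936 / 372280535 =-59.36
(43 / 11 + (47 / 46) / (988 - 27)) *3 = 5704125 / 486266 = 11.73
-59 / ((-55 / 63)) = 3717 / 55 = 67.58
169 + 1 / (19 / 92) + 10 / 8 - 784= -46277 / 76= -608.91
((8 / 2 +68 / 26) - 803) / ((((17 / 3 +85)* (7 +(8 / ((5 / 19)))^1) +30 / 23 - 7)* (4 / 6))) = -10715355 / 30365582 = -0.35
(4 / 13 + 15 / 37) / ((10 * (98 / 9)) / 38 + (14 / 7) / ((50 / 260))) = 293265 / 5455502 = 0.05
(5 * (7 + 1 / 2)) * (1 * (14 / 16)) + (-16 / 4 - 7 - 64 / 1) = -675 / 16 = -42.19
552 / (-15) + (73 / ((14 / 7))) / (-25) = -38.26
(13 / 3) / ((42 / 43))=559 / 126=4.44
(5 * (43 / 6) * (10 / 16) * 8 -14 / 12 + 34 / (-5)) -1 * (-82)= 1266 / 5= 253.20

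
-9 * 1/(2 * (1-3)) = 9/4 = 2.25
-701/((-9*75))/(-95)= -0.01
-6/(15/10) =-4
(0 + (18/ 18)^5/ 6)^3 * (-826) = -3.82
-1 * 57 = -57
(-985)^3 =-955671625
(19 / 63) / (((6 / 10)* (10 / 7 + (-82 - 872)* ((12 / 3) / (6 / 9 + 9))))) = -2755 / 2155842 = -0.00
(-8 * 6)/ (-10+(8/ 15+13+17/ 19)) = -6840/ 631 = -10.84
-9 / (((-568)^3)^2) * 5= -45 / 33580720828186624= -0.00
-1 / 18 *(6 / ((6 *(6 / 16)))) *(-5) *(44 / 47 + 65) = 20660 / 423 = 48.84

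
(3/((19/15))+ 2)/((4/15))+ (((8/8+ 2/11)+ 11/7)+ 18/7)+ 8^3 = 3123249/5852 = 533.71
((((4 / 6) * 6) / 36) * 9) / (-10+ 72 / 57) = -0.11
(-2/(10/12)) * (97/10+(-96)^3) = 53083578/25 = 2123343.12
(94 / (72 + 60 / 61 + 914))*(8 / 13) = 22936 / 391339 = 0.06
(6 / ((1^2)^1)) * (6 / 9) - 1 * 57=-53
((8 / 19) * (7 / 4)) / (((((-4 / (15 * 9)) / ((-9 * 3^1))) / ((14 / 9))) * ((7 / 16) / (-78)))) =-3538080 / 19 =-186214.74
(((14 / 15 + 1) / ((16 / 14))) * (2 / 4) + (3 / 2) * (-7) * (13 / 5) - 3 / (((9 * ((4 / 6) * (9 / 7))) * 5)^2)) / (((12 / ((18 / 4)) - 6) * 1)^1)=2571541 / 324000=7.94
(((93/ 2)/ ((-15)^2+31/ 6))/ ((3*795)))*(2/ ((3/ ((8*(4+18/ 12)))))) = 2728/ 1097895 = 0.00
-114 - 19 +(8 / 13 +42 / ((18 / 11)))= -4162 / 39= -106.72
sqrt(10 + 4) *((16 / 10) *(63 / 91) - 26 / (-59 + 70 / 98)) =20603 *sqrt(14) / 13260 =5.81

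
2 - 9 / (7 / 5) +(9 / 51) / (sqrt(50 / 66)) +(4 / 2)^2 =-3 / 7 +3 * sqrt(33) / 85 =-0.23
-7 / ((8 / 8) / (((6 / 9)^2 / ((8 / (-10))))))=3.89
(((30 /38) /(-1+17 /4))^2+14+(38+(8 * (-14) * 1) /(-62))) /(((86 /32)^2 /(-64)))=-1669113643008 /3496974871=-477.30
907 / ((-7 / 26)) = -23582 / 7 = -3368.86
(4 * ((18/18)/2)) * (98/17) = 196/17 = 11.53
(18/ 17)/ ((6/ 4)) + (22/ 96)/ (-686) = 394949/ 559776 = 0.71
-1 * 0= 0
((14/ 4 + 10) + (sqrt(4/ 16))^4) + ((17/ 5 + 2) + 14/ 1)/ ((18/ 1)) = 10541/ 720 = 14.64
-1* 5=-5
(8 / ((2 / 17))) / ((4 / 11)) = 187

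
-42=-42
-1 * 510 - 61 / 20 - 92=-12101 / 20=-605.05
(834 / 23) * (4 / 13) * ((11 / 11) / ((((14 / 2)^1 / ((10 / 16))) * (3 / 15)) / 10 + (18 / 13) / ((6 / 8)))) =104250 / 19343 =5.39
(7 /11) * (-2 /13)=-14 /143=-0.10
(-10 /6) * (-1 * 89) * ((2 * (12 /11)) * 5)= 17800 /11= 1618.18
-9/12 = -3/4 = -0.75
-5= -5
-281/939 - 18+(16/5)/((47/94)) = -55867/4695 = -11.90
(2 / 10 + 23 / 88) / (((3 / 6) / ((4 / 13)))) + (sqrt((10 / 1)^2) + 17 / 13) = 8288 / 715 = 11.59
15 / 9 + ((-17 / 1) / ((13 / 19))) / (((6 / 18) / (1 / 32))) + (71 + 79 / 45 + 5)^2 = 5092530191 / 842400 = 6045.26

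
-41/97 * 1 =-41/97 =-0.42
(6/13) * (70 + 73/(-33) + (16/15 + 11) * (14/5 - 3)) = 30.17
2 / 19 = 0.11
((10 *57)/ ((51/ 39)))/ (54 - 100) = -3705/ 391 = -9.48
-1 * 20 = -20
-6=-6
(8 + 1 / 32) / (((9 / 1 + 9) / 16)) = 257 / 36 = 7.14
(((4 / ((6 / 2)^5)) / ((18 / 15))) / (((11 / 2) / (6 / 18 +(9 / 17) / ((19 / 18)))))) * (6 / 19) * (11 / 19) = 32360 / 85003587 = 0.00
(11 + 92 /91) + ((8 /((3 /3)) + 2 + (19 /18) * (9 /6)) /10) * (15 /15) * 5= 38881 /2184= 17.80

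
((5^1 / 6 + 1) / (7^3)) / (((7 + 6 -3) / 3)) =11 / 6860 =0.00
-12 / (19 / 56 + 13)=-224 / 249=-0.90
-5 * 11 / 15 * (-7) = 77 / 3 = 25.67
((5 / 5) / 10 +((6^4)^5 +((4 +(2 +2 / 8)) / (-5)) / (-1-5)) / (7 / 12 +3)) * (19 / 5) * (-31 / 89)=-129208639271825591866 / 95675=-1350495315096165.06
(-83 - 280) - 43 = -406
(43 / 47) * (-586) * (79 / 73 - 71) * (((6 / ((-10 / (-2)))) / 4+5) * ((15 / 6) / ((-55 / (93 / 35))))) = -14407309272 / 600425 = -23995.19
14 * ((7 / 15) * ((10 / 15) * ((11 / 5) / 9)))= 2156 / 2025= 1.06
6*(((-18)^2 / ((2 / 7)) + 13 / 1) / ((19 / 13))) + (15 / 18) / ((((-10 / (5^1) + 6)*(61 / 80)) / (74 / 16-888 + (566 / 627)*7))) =2051157871 / 458964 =4469.10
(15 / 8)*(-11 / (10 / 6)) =-12.38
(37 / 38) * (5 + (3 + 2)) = 185 / 19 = 9.74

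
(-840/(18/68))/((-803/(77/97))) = 3.14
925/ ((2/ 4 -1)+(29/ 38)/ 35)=-1934.36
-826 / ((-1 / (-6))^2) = -29736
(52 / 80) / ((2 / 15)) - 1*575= -570.12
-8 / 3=-2.67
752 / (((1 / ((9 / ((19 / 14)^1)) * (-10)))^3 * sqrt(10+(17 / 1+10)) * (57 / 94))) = -59459439.23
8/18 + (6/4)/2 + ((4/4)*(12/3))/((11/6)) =1337/396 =3.38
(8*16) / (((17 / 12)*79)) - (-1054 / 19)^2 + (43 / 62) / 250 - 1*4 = -23146826404611 / 7514756500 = -3080.18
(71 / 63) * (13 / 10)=923 / 630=1.47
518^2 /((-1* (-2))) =134162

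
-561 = -561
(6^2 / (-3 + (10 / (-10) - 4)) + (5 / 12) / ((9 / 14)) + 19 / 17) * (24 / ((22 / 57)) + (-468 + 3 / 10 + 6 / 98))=182846221 / 164934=1108.60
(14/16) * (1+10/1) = 77/8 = 9.62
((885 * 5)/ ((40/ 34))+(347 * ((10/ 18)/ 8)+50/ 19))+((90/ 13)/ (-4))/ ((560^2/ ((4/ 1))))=264072425261/ 69713280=3787.98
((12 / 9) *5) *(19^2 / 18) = 3610 / 27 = 133.70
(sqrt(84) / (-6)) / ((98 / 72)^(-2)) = -2401 * sqrt(21) / 3888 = -2.83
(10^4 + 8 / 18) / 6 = 45002 / 27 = 1666.74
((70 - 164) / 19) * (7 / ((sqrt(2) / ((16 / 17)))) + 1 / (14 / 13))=-5264 * sqrt(2) / 323 - 611 / 133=-27.64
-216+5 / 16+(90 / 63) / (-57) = -1377109 / 6384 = -215.71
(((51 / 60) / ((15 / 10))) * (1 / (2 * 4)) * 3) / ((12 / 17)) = 289 / 960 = 0.30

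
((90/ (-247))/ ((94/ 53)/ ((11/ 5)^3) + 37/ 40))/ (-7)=84651600/ 1775159113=0.05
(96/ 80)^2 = 36/ 25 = 1.44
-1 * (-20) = 20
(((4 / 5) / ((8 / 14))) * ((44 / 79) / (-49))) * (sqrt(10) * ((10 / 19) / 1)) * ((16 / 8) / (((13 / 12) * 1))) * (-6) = 12672 * sqrt(10) / 136591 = 0.29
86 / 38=43 / 19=2.26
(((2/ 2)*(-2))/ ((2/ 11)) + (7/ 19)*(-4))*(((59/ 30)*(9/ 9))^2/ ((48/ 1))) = -274999/ 273600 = -1.01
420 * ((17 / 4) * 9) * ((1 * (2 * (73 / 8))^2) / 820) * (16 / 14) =2446011 / 328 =7457.35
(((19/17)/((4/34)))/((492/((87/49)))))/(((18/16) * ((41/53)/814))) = 23771242/741321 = 32.07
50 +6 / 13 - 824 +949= 2281 / 13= 175.46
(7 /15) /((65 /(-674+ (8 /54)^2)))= -687862 /142155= -4.84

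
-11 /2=-5.50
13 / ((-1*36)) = -13 / 36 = -0.36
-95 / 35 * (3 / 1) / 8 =-57 / 56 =-1.02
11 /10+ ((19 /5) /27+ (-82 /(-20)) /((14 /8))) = 6773 /1890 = 3.58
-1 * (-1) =1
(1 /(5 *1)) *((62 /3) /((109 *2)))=31 /1635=0.02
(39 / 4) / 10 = 39 / 40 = 0.98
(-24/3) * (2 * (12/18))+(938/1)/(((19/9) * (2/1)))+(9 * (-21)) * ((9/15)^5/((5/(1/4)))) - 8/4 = 743694661/3562500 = 208.76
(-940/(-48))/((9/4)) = 235/27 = 8.70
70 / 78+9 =9.90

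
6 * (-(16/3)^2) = -512/3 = -170.67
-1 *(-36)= 36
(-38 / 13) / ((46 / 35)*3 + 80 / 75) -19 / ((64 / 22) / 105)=-75093795 / 109408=-686.36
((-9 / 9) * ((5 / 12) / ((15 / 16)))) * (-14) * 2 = 112 / 9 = 12.44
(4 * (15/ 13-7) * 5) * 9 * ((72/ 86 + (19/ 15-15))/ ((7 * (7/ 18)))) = 4985.15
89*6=534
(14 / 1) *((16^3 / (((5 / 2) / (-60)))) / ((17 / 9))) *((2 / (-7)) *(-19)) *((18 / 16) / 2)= -37822464 / 17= -2224850.82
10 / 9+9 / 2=101 / 18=5.61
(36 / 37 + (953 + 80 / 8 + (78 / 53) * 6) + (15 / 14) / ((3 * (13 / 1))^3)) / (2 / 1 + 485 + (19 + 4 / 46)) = 12145936693817 / 6318750044880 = 1.92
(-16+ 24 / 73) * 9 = -10296 / 73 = -141.04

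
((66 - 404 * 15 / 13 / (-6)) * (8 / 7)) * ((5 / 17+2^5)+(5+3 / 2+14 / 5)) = 52834512 / 7735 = 6830.58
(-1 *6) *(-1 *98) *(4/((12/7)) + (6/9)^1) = 1764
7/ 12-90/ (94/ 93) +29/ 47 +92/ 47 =-48439/ 564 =-85.88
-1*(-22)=22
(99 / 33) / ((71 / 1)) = 0.04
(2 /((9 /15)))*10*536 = 53600 /3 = 17866.67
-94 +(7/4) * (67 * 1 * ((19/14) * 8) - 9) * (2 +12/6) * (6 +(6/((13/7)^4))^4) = 20232330020783591981264/665416609183179841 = 30405.51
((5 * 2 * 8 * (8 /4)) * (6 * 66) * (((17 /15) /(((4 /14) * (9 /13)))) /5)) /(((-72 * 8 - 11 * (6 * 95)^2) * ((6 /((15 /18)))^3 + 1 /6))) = -13613600 /250267830759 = -0.00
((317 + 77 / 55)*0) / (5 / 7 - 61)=0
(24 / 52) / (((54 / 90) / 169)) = 130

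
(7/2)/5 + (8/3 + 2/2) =131/30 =4.37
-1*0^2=0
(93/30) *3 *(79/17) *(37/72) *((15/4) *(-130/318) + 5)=4440037/57664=77.00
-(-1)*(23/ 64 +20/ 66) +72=153463/ 2112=72.66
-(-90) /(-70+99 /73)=-6570 /5011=-1.31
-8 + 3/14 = -7.79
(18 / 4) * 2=9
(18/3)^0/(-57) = -1/57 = -0.02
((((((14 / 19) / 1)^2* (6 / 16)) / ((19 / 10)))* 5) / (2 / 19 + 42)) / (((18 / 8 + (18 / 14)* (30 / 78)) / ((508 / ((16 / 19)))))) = 566293 / 202464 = 2.80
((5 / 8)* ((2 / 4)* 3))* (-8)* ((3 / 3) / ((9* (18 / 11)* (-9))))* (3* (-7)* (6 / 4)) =-385 / 216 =-1.78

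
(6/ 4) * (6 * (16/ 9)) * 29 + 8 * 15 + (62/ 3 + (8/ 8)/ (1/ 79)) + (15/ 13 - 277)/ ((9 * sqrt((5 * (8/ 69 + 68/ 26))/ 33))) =2051/ 3 - 1793 * sqrt(32890)/ 6825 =636.02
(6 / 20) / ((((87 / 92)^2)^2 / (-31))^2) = 450.81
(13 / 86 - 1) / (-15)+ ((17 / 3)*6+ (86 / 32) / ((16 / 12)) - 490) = -18738139 / 41280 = -453.93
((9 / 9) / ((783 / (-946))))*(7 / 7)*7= -6622 / 783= -8.46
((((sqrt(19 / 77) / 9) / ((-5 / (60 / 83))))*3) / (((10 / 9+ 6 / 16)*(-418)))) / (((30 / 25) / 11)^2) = 100*sqrt(1463) / 1181173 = 0.00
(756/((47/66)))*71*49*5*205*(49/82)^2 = 2604907686150/1927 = 1351794336.35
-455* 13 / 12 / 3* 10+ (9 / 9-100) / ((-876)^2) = -1260841499 / 767376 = -1643.06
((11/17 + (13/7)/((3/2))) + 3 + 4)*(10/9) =31720/3213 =9.87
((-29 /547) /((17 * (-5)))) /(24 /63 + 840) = 609 /820543760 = 0.00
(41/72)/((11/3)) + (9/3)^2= 2417/264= 9.16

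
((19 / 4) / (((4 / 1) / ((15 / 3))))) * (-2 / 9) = -95 / 72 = -1.32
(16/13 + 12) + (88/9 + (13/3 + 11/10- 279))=-250.56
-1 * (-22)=22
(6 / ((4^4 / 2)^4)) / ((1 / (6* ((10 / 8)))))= 45 / 268435456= 0.00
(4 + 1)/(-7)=-5/7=-0.71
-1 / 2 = -0.50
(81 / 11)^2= 6561 / 121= 54.22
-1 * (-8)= 8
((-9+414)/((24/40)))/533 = 675/533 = 1.27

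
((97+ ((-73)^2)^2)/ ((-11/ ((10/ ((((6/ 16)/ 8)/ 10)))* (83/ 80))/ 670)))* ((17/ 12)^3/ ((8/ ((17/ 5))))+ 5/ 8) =-50030451141276445/ 7128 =-7018862393557.30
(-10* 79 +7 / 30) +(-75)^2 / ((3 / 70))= 3913807 / 30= 130460.23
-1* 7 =-7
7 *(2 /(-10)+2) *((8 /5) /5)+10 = 1754 /125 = 14.03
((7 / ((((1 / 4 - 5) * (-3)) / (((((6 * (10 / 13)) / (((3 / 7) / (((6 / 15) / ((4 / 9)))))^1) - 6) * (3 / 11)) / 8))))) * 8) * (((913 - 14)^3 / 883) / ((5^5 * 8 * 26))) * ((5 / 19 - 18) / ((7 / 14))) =-41135639926584 / 1851813803125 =-22.21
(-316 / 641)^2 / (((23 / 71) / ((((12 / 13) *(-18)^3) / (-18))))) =27565049088 / 122853419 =224.37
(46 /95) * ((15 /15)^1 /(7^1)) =46 /665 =0.07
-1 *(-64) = 64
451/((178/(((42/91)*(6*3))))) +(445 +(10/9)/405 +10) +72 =462256111/843453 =548.05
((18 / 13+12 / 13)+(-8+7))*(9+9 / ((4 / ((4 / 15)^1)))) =816 / 65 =12.55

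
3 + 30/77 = 3.39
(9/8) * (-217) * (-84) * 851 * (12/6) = 34902063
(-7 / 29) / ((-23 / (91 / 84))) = 91 / 8004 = 0.01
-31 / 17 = -1.82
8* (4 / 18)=16 / 9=1.78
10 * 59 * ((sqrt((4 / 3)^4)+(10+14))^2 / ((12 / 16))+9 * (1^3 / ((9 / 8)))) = 128171600 / 243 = 527455.14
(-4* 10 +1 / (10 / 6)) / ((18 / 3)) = -197 / 30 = -6.57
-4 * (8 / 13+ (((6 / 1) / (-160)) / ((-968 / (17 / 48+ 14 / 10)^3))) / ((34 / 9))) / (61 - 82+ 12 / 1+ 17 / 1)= -10785574199993 / 35049963520000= -0.31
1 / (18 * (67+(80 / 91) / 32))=91 / 109791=0.00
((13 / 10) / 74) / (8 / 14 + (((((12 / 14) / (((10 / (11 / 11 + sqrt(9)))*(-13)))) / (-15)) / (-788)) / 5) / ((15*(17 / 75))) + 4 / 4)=0.01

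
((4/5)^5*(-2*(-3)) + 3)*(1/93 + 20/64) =2488213/1550000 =1.61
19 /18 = 1.06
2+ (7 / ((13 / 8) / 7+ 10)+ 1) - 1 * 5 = -754 / 573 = -1.32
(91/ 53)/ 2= 91/ 106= 0.86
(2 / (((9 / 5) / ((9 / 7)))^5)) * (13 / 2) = 40625 / 16807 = 2.42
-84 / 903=-4 / 43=-0.09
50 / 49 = 1.02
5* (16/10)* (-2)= -16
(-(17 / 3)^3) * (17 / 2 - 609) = 5900513 / 54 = 109268.76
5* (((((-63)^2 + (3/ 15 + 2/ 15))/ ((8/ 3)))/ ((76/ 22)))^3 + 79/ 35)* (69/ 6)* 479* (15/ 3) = 67704255966337969765/ 6145664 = 11016589251598.85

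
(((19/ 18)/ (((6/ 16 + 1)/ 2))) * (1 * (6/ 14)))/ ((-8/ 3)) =-19/ 77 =-0.25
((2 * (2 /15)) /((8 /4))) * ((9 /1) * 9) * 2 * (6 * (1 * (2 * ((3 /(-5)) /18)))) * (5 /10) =-108 /25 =-4.32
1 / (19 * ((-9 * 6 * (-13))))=1 / 13338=0.00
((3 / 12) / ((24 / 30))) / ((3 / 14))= 35 / 24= 1.46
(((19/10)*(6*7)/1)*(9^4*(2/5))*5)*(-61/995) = -319376358/4975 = -64196.25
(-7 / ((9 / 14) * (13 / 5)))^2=240100 / 13689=17.54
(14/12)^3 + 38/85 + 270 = 4994563/18360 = 272.04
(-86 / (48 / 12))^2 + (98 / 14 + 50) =2077 / 4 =519.25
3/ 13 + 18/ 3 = 81/ 13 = 6.23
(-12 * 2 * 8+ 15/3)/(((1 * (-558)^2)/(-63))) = 0.04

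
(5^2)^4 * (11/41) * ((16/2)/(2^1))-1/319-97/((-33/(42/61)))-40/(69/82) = 23074652205289/55049511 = 419161.80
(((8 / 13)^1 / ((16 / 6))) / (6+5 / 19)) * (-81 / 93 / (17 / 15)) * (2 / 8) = -23085 / 3261076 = -0.01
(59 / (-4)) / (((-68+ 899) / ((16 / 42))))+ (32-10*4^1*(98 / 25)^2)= -1271005982 / 2181375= -582.66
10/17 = 0.59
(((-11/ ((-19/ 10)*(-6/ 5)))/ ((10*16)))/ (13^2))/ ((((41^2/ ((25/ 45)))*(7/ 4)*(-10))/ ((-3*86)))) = -2365/ 2720436264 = -0.00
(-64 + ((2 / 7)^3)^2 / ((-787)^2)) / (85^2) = -932712236544 / 105294467330045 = -0.01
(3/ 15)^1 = 1/ 5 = 0.20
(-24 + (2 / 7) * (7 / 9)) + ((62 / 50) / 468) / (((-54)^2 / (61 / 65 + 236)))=-52729550569 / 2217618000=-23.78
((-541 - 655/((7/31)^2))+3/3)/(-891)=655915/43659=15.02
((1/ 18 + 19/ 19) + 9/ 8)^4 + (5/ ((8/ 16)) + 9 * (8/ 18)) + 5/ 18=991272145/ 26873856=36.89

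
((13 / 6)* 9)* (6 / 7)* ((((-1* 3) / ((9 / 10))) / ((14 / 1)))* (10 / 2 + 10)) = -2925 / 49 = -59.69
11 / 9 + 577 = 5204 / 9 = 578.22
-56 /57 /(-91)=8 /741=0.01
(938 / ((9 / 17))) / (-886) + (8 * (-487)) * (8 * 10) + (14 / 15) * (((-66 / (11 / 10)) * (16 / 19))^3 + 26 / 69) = -452938447302979 / 1048295265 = -432071.44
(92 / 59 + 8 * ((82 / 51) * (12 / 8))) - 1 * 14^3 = -2731316 / 1003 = -2723.15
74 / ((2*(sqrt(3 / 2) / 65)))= 2405*sqrt(6) / 3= 1963.67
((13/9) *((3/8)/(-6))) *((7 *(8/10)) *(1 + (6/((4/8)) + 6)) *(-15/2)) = 1729/24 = 72.04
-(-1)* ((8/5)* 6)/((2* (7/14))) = 48/5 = 9.60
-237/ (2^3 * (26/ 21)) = -4977/ 208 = -23.93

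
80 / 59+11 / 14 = 1769 / 826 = 2.14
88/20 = 22/5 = 4.40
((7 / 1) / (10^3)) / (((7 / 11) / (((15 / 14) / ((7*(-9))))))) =-0.00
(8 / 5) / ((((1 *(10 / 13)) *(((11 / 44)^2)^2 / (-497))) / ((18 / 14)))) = -340254.72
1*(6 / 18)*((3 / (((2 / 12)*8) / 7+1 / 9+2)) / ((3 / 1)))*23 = 483 / 145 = 3.33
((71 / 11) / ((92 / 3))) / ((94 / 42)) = 4473 / 47564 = 0.09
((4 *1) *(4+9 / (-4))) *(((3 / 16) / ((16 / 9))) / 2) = 0.37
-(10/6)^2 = -25/9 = -2.78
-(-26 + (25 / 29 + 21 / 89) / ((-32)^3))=1099466121 / 42287104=26.00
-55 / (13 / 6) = -330 / 13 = -25.38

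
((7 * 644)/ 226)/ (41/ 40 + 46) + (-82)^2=1429296532/ 212553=6724.42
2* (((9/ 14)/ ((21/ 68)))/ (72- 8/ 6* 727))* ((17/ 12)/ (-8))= 867/ 1055264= 0.00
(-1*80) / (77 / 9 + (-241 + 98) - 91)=720 / 2029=0.35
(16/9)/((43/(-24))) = -128/129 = -0.99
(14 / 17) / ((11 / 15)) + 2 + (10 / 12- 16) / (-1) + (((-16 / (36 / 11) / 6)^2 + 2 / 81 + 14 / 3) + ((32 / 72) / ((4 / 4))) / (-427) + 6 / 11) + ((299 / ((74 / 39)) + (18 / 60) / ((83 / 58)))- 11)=170.98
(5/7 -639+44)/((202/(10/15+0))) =-4160/2121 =-1.96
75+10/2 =80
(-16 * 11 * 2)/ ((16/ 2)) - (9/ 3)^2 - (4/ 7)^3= -18243/ 343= -53.19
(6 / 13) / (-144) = -1 / 312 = -0.00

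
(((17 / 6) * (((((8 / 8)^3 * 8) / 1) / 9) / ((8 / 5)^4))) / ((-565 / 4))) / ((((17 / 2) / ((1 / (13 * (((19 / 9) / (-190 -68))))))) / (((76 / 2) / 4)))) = 0.03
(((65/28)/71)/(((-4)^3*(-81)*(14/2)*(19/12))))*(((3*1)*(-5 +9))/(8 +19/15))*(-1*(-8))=325/55128234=0.00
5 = 5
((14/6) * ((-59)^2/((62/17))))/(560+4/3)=414239/104408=3.97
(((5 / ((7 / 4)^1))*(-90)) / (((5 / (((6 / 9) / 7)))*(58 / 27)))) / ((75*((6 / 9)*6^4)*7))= -1 / 198940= -0.00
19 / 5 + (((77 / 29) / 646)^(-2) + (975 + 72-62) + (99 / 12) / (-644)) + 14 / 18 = 60183.82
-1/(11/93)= -93/11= -8.45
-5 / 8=-0.62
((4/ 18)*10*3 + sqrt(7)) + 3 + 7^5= sqrt(7) + 50450/ 3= 16819.31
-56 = -56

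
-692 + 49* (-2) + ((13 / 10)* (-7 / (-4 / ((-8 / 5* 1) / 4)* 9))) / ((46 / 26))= -16354183 / 20700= -790.06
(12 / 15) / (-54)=-2 / 135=-0.01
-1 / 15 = -0.07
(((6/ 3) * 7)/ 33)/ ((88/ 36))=21/ 121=0.17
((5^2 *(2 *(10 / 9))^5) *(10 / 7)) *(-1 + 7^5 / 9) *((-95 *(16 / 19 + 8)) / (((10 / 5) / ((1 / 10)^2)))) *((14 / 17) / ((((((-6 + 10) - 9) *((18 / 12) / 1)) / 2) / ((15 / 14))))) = 10750720000000 / 3011499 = 3569889.95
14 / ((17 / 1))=14 / 17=0.82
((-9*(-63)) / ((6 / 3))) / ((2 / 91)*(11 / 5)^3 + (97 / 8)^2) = 68796000 / 35732581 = 1.93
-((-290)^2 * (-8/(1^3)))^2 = -452659840000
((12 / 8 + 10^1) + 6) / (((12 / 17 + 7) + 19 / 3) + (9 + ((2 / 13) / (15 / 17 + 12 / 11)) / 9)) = 25687935 / 33831566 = 0.76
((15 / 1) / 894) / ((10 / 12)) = 3 / 149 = 0.02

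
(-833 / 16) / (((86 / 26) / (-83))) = 898807 / 688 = 1306.41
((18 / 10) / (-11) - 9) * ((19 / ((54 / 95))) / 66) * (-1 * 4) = 20216 / 1089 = 18.56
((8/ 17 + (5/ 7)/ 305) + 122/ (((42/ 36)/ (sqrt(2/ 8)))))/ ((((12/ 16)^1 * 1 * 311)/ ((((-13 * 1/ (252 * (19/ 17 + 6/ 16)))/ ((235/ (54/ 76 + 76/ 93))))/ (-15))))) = 4300778612/ 1269409570558353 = 0.00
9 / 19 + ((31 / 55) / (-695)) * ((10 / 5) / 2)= 343436 / 726275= 0.47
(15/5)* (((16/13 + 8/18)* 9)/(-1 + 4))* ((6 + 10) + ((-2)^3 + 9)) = 3332/13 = 256.31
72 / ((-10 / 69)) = -2484 / 5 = -496.80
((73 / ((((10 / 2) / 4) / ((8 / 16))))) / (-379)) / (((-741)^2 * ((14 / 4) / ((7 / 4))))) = -73 / 1040508495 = -0.00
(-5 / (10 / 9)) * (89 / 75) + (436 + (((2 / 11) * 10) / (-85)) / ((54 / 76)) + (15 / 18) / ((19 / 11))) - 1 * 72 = 359.11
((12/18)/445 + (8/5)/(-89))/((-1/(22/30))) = 242/20025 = 0.01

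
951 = 951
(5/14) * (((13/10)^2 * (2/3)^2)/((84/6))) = 169/8820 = 0.02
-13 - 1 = -14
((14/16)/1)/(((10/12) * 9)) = 7/60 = 0.12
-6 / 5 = -1.20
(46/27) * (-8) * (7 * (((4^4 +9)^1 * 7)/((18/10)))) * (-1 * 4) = 95569600/243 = 393290.53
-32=-32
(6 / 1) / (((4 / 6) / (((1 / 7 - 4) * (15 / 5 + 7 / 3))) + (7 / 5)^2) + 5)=32400 / 37409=0.87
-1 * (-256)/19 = 256/19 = 13.47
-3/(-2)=3/2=1.50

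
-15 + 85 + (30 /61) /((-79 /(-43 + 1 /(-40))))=1354483 /19276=70.27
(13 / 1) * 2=26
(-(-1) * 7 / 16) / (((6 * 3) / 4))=0.10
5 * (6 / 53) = 30 / 53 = 0.57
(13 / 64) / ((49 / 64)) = 13 / 49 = 0.27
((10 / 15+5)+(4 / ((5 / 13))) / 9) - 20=-593 / 45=-13.18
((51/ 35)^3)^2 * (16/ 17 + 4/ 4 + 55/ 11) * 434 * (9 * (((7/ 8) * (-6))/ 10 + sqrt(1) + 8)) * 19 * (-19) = -2085140147122906407/ 2626093750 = -794008266.89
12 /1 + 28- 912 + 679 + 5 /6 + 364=1031 /6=171.83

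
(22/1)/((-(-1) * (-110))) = -1/5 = -0.20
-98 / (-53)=1.85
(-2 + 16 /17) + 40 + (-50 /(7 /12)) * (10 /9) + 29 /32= -55.39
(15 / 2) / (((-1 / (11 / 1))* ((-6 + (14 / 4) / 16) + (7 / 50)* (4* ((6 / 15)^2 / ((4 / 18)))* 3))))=1650000 / 91433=18.05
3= 3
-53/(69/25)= -19.20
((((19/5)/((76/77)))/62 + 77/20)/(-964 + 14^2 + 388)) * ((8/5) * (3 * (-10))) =14553/29450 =0.49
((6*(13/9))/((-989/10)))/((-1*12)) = 65/8901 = 0.01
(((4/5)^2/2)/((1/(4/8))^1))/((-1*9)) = -4/225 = -0.02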